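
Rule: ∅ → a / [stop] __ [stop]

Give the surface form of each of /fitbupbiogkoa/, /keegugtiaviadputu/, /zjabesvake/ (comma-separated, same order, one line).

fitabupabiogakoa, keegugatiaviadaputu, zjabesvake

/fitbupbiogkoa/: /t/ and /b/ form a stop–stop cluster, so [a] is inserted between them. /p/ and /b/ form a stop–stop cluster, so [a] is inserted between them. /g/ and /k/ form a stop–stop cluster, so [a] is inserted between them. → [fitabupabiogakoa].
/keegugtiaviadputu/: /g/ and /t/ form a stop–stop cluster, so [a] is inserted between them. /d/ and /p/ form a stop–stop cluster, so [a] is inserted between them. → [keegugatiaviadaputu].
/zjabesvake/: the rule's environment is not met; surfaces unchanged as [zjabesvake].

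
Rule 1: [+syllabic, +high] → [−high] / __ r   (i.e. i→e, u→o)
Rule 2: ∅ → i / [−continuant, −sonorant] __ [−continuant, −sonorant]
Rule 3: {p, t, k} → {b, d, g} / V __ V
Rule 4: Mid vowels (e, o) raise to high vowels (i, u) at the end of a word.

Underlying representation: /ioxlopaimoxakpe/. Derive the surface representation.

Rule 1 (pre-rhotic lowering): no segment meets the environment; /ioxlopaimoxakpe/ is unchanged.
Rule 2 (stop-cluster i-epenthesis): /k/ and /p/ form a stop–stop cluster, so [i] is inserted between them. /ioxlopaimoxakpe/ → ioxlopaimoxakipe.
Rule 3 (intervocalic voicing): /p/ is a voiceless stop between vowels /o/ and /a/, so it voices to [b]. /k/ is a voiceless stop between vowels /a/ and /i/, so it voices to [g]. /p/ is a voiceless stop between vowels /i/ and /e/, so it voices to [b]. /ioxlopaimoxakipe/ → ioxlobaimoxagibe.
Rule 4 (final vowel raising): /e/ is a mid vowel in word-final position, so it raises to [i]. /ioxlobaimoxagibe/ → ioxlobaimoxagibi.

ioxlobaimoxagibi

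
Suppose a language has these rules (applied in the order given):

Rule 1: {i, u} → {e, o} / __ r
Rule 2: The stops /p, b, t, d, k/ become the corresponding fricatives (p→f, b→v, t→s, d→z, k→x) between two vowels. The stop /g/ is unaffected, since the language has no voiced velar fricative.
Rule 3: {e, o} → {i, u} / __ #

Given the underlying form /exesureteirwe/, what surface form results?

exesoreseerwi

Rule 1 (pre-rhotic lowering): /u/ is a high vowel immediately before /r/, so it lowers to [o]. /i/ is a high vowel immediately before /r/, so it lowers to [e]. /exesureteirwe/ → exesoreteerwe.
Rule 2 (intervocalic spirantization): /t/ is a stop between vowels /e/ and /e/, so it spirantizes to the fricative [s]. /exesoreteerwe/ → exesoreseerwe.
Rule 3 (final vowel raising): /e/ is a mid vowel in word-final position, so it raises to [i]. /exesoreseerwe/ → exesoreseerwi.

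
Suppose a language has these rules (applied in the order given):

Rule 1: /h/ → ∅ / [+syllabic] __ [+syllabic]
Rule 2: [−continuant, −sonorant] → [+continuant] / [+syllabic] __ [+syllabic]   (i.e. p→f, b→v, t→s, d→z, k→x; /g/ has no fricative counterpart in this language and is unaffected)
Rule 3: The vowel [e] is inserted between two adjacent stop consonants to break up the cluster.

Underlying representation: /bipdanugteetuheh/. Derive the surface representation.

Rule 1 (intervocalic h-deletion): /h/ occurs between vowels /u/ and /e/, so it deletes. /bipdanugteetuheh/ → bipdanugteetueh.
Rule 2 (intervocalic spirantization): /t/ is a stop between vowels /e/ and /u/, so it spirantizes to the fricative [s]. /bipdanugteetueh/ → bipdanugteesueh.
Rule 3 (stop-cluster e-epenthesis): /p/ and /d/ form a stop–stop cluster, so [e] is inserted between them. /g/ and /t/ form a stop–stop cluster, so [e] is inserted between them. /bipdanugteesueh/ → bipedanugeteesueh.

bipedanugeteesueh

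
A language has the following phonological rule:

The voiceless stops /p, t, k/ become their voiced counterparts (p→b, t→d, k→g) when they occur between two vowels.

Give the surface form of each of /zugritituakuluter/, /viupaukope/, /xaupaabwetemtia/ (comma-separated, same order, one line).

/zugritituakuluter/: /t/ is a voiceless stop between vowels /i/ and /i/, so it voices to [d]. /t/ is a voiceless stop between vowels /i/ and /u/, so it voices to [d]. /k/ is a voiceless stop between vowels /a/ and /u/, so it voices to [g]. /t/ is a voiceless stop between vowels /u/ and /e/, so it voices to [d]. → [zugrididuaguluder].
/viupaukope/: /p/ is a voiceless stop between vowels /u/ and /a/, so it voices to [b]. /k/ is a voiceless stop between vowels /u/ and /o/, so it voices to [g]. /p/ is a voiceless stop between vowels /o/ and /e/, so it voices to [b]. → [viubaugobe].
/xaupaabwetemtia/: /p/ is a voiceless stop between vowels /u/ and /a/, so it voices to [b]. /t/ is a voiceless stop between vowels /e/ and /e/, so it voices to [d]. → [xaubaabwedemtia].

zugrididuaguluder, viubaugobe, xaubaabwedemtia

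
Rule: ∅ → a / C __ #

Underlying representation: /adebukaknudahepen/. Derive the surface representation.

the form ends in the consonant /n/, so [a] is inserted word-finally.
Surface form: [adebukaknudahepena].

adebukaknudahepena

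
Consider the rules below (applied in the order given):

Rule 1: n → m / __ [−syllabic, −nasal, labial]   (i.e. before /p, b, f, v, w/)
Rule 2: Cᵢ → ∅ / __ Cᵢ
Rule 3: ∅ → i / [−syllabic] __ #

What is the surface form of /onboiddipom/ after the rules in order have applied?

Rule 1 (nasal place assimilation): /n/ precedes the labial consonant /b/, so it assimilates in place to [m]. /onboiddipom/ → omboiddipom.
Rule 2 (degemination): /dd/ is a geminate; the first /d/ deletes. /omboiddipom/ → omboidipom.
Rule 3 (final i-epenthesis): the form ends in the consonant /m/, so [i] is inserted word-finally. /omboidipom/ → omboidipomi.

omboidipomi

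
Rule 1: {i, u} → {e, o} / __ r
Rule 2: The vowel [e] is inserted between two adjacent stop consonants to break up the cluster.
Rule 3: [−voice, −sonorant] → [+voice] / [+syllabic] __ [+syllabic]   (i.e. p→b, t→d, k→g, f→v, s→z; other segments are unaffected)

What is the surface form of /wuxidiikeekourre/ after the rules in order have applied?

Rule 1 (pre-rhotic lowering): /u/ is a high vowel immediately before /r/, so it lowers to [o]. /wuxidiikeekourre/ → wuxidiikeekoorre.
Rule 2 (stop-cluster e-epenthesis): no segment meets the environment; /wuxidiikeekoorre/ is unchanged.
Rule 3 (intervocalic voicing): /k/ is a voiceless obstruent between vowels /i/ and /e/, so it voices to [g]. /k/ is a voiceless obstruent between vowels /e/ and /o/, so it voices to [g]. /wuxidiikeekoorre/ → wuxidiigeegoorre.

wuxidiigeegoorre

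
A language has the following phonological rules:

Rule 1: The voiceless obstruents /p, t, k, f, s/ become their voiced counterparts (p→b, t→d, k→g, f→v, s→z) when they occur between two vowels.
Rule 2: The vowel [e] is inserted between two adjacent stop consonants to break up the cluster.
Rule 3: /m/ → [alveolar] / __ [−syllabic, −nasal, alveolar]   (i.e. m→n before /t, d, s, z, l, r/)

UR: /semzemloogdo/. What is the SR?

Rule 1 (intervocalic voicing): no segment meets the environment; /semzemloogdo/ is unchanged.
Rule 2 (stop-cluster e-epenthesis): /g/ and /d/ form a stop–stop cluster, so [e] is inserted between them. /semzemloogdo/ → semzemloogedo.
Rule 3 (nasal place assimilation): /m/ precedes the alveolar consonant /z/, so it assimilates in place to [n]. /m/ precedes the alveolar consonant /l/, so it assimilates in place to [n]. /semzemloogedo/ → senzenloogedo.

senzenloogedo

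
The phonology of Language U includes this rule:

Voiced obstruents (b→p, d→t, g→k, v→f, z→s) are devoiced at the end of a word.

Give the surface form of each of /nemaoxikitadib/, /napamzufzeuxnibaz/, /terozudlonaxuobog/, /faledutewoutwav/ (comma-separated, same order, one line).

nemaoxikitadip, napamzufzeuxnibas, terozudlonaxuobok, faledutewoutwaf

/nemaoxikitadib/: /b/ is a voiced obstruent in word-final position, so it devoices to [p]. → [nemaoxikitadip].
/napamzufzeuxnibaz/: /z/ is a voiced obstruent in word-final position, so it devoices to [s]. → [napamzufzeuxnibas].
/terozudlonaxuobog/: /g/ is a voiced obstruent in word-final position, so it devoices to [k]. → [terozudlonaxuobok].
/faledutewoutwav/: /v/ is a voiced obstruent in word-final position, so it devoices to [f]. → [faledutewoutwaf].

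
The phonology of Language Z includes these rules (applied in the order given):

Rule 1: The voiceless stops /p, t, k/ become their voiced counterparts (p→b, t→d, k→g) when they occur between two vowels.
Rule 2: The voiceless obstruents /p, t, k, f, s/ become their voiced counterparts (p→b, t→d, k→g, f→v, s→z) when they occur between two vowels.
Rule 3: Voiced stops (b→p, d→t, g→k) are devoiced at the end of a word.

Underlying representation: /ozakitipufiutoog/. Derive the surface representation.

ozagidibuviudook

Rule 1 (intervocalic voicing): /k/ is a voiceless stop between vowels /a/ and /i/, so it voices to [g]. /t/ is a voiceless stop between vowels /i/ and /i/, so it voices to [d]. /p/ is a voiceless stop between vowels /i/ and /u/, so it voices to [b]. /t/ is a voiceless stop between vowels /u/ and /o/, so it voices to [d]. /ozakitipufiutoog/ → ozagidibufiudoog.
Rule 2 (intervocalic voicing): /f/ is a voiceless obstruent between vowels /u/ and /i/, so it voices to [v]. /ozagidibufiudoog/ → ozagidibuviudoog.
Rule 3 (final devoicing): /g/ is a voiced stop in word-final position, so it devoices to [k]. /ozagidibuviudoog/ → ozagidibuviudook.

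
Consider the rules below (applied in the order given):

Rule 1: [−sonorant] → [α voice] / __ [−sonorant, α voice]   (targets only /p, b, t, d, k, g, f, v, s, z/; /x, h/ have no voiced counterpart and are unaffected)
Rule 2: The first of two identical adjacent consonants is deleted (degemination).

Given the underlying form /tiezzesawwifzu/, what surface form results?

Rule 1 (regressive voicing assimilation): /f/ precedes the voiced obstruent /z/, so it voices to [v] by assimilation. /tiezzesawwifzu/ → tiezzesawwivzu.
Rule 2 (degemination): /zz/ is a geminate; the first /z/ deletes. /ww/ is a geminate; the first /w/ deletes. /tiezzesawwivzu/ → tiezesawivzu.

tiezesawivzu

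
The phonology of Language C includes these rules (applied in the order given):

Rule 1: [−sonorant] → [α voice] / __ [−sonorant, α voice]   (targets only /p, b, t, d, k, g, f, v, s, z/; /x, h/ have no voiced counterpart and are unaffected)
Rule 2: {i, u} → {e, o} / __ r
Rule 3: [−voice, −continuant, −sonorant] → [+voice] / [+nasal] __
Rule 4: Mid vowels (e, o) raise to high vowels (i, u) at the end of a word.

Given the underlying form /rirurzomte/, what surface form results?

Rule 1 (regressive voicing assimilation): no segment meets the environment; /rirurzomte/ is unchanged.
Rule 2 (pre-rhotic lowering): /i/ is a high vowel immediately before /r/, so it lowers to [e]. /u/ is a high vowel immediately before /r/, so it lowers to [o]. /rirurzomte/ → rerorzomte.
Rule 3 (post-nasal voicing): /t/ is a voiceless stop immediately after the nasal /m/, so it voices to [d]. /rerorzomte/ → rerorzomde.
Rule 4 (final vowel raising): /e/ is a mid vowel in word-final position, so it raises to [i]. /rerorzomde/ → rerorzomdi.

rerorzomdi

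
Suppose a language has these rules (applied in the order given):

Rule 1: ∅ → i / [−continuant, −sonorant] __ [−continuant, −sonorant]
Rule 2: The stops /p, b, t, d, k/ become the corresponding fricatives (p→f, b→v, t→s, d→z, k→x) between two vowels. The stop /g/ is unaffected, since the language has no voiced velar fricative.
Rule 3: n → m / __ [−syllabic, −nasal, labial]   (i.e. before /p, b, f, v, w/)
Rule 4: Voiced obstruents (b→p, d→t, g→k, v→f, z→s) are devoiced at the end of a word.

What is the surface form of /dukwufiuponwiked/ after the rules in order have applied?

dukwufiufomwixet

Rule 1 (stop-cluster i-epenthesis): no segment meets the environment; /dukwufiuponwiked/ is unchanged.
Rule 2 (intervocalic spirantization): /p/ is a stop between vowels /u/ and /o/, so it spirantizes to the fricative [f]. /k/ is a stop between vowels /i/ and /e/, so it spirantizes to the fricative [x]. /dukwufiuponwiked/ → dukwufiufonwixed.
Rule 3 (nasal place assimilation): /n/ precedes the labial consonant /w/, so it assimilates in place to [m]. /dukwufiufonwixed/ → dukwufiufomwixed.
Rule 4 (final devoicing): /d/ is a voiced obstruent in word-final position, so it devoices to [t]. /dukwufiufomwixed/ → dukwufiufomwixet.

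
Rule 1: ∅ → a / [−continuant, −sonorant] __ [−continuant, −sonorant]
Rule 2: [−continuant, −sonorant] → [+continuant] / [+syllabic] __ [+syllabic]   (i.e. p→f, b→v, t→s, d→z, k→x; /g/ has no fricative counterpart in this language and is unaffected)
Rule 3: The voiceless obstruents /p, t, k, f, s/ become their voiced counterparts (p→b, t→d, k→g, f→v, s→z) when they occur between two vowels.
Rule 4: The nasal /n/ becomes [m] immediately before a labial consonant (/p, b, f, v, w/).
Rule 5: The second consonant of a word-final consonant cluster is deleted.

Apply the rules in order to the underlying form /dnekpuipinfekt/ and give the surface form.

Rule 1 (stop-cluster a-epenthesis): /k/ and /p/ form a stop–stop cluster, so [a] is inserted between them. /k/ and /t/ form a stop–stop cluster, so [a] is inserted between them. /dnekpuipinfekt/ → dnekapuipinfekat.
Rule 2 (intervocalic spirantization): /k/ is a stop between vowels /e/ and /a/, so it spirantizes to the fricative [x]. /p/ is a stop between vowels /a/ and /u/, so it spirantizes to the fricative [f]. /p/ is a stop between vowels /i/ and /i/, so it spirantizes to the fricative [f]. /k/ is a stop between vowels /e/ and /a/, so it spirantizes to the fricative [x]. /dnekapuipinfekat/ → dnexafuifinfexat.
Rule 3 (intervocalic voicing): /f/ is a voiceless obstruent between vowels /a/ and /u/, so it voices to [v]. /f/ is a voiceless obstruent between vowels /i/ and /i/, so it voices to [v]. /dnexafuifinfexat/ → dnexavuivinfexat.
Rule 4 (nasal place assimilation): /n/ precedes the labial consonant /f/, so it assimilates in place to [m]. /dnexavuivinfexat/ → dnexavuivimfexat.
Rule 5 (final cluster simplification): no segment meets the environment; /dnexavuivimfexat/ is unchanged.

dnexavuivimfexat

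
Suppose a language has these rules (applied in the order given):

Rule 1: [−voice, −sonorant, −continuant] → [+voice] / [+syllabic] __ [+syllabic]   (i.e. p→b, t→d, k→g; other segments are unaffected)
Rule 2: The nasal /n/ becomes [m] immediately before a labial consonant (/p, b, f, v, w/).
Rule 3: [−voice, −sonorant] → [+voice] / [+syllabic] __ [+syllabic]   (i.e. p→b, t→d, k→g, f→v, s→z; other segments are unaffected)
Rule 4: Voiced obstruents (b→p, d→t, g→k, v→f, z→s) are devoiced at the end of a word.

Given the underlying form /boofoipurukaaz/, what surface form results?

Rule 1 (intervocalic voicing): /p/ is a voiceless stop between vowels /i/ and /u/, so it voices to [b]. /k/ is a voiceless stop between vowels /u/ and /a/, so it voices to [g]. /boofoipurukaaz/ → boofoiburugaaz.
Rule 2 (nasal place assimilation): no segment meets the environment; /boofoiburugaaz/ is unchanged.
Rule 3 (intervocalic voicing): /f/ is a voiceless obstruent between vowels /o/ and /o/, so it voices to [v]. /boofoiburugaaz/ → boovoiburugaaz.
Rule 4 (final devoicing): /z/ is a voiced obstruent in word-final position, so it devoices to [s]. /boovoiburugaaz/ → boovoiburugaas.

boovoiburugaas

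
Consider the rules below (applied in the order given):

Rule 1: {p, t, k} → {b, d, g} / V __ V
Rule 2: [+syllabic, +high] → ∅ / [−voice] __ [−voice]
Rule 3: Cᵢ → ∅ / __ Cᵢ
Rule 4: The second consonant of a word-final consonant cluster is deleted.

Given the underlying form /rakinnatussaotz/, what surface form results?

Rule 1 (intervocalic voicing): /k/ is a voiceless stop between vowels /a/ and /i/, so it voices to [g]. /t/ is a voiceless stop between vowels /a/ and /u/, so it voices to [d]. /rakinnatussaotz/ → raginnadussaotz.
Rule 2 (high vowel syncope): no segment meets the environment; /raginnadussaotz/ is unchanged.
Rule 3 (degemination): /nn/ is a geminate; the first /n/ deletes. /ss/ is a geminate; the first /s/ deletes. /raginnadussaotz/ → raginadusaotz.
Rule 4 (final cluster simplification): /z/ is the second consonant of a word-final cluster /tz/, so it deletes. /raginadusaotz/ → raginadusaot.

raginadusaot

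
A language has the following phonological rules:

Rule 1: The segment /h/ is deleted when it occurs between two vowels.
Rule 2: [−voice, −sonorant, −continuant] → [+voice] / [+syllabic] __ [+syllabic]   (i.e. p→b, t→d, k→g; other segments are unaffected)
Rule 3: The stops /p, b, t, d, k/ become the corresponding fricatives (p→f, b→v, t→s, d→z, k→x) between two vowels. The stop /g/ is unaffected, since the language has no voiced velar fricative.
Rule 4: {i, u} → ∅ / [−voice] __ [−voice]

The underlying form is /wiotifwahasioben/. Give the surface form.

Rule 1 (intervocalic h-deletion): /h/ occurs between vowels /a/ and /a/, so it deletes. /wiotifwahasioben/ → wiotifwaasioben.
Rule 2 (intervocalic voicing): /t/ is a voiceless stop between vowels /o/ and /i/, so it voices to [d]. /wiotifwaasioben/ → wiodifwaasioben.
Rule 3 (intervocalic spirantization): /d/ is a stop between vowels /o/ and /i/, so it spirantizes to the fricative [z]. /b/ is a stop between vowels /o/ and /e/, so it spirantizes to the fricative [v]. /wiodifwaasioben/ → wiozifwaasioven.
Rule 4 (high vowel syncope): no segment meets the environment; /wiozifwaasioven/ is unchanged.

wiozifwaasioven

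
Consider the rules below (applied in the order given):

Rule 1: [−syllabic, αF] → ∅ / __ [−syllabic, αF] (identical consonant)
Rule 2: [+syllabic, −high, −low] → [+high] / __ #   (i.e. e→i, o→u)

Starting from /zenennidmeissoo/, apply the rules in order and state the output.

Rule 1 (degemination): /nn/ is a geminate; the first /n/ deletes. /ss/ is a geminate; the first /s/ deletes. /zenennidmeissoo/ → zenenidmeisoo.
Rule 2 (final vowel raising): /o/ is a mid vowel in word-final position, so it raises to [u]. /zenenidmeisoo/ → zenenidmeisou.

zenenidmeisou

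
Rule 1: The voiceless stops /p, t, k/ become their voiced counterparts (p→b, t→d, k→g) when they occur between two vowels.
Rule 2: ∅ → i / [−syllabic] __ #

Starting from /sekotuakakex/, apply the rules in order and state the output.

Rule 1 (intervocalic voicing): /k/ is a voiceless stop between vowels /e/ and /o/, so it voices to [g]. /t/ is a voiceless stop between vowels /o/ and /u/, so it voices to [d]. /k/ is a voiceless stop between vowels /a/ and /a/, so it voices to [g]. /k/ is a voiceless stop between vowels /a/ and /e/, so it voices to [g]. /sekotuakakex/ → segoduagagex.
Rule 2 (final i-epenthesis): the form ends in the consonant /x/, so [i] is inserted word-finally. /segoduagagex/ → segoduagagexi.

segoduagagexi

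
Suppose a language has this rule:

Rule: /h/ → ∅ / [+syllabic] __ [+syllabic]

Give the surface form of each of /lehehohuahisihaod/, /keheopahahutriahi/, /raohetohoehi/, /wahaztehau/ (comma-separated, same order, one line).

/lehehohuahisihaod/: /h/ occurs between vowels /e/ and /e/, so it deletes. /h/ occurs between vowels /e/ and /o/, so it deletes. /h/ occurs between vowels /o/ and /u/, so it deletes. /h/ occurs between vowels /a/ and /i/, so it deletes. /h/ occurs between vowels /i/ and /a/, so it deletes. → [leeouaisiaod].
/keheopahahutriahi/: /h/ occurs between vowels /e/ and /e/, so it deletes. /h/ occurs between vowels /a/ and /a/, so it deletes. /h/ occurs between vowels /a/ and /u/, so it deletes. /h/ occurs between vowels /a/ and /i/, so it deletes. → [keeopaautriai].
/raohetohoehi/: /h/ occurs between vowels /o/ and /e/, so it deletes. /h/ occurs between vowels /o/ and /o/, so it deletes. /h/ occurs between vowels /e/ and /i/, so it deletes. → [raoetooei].
/wahaztehau/: /h/ occurs between vowels /a/ and /a/, so it deletes. /h/ occurs between vowels /e/ and /a/, so it deletes. → [waazteau].

leeouaisiaod, keeopaautriai, raoetooei, waazteau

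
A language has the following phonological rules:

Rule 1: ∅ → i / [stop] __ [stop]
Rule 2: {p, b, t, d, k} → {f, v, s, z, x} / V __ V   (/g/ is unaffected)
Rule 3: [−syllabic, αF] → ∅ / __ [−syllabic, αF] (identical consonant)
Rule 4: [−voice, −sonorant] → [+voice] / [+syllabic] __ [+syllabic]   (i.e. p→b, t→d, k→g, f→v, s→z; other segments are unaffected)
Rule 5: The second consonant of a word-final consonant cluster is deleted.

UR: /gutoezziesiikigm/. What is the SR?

Rule 1 (stop-cluster i-epenthesis): no segment meets the environment; /gutoezziesiikigm/ is unchanged.
Rule 2 (intervocalic spirantization): /t/ is a stop between vowels /u/ and /o/, so it spirantizes to the fricative [s]. /k/ is a stop between vowels /i/ and /i/, so it spirantizes to the fricative [x]. /gutoezziesiikigm/ → gusoezziesiixigm.
Rule 3 (degemination): /zz/ is a geminate; the first /z/ deletes. /gusoezziesiixigm/ → gusoeziesiixigm.
Rule 4 (intervocalic voicing): /s/ is a voiceless obstruent between vowels /u/ and /o/, so it voices to [z]. /s/ is a voiceless obstruent between vowels /e/ and /i/, so it voices to [z]. /gusoeziesiixigm/ → guzoezieziixigm.
Rule 5 (final cluster simplification): /m/ is the second consonant of a word-final cluster /gm/, so it deletes. /guzoezieziixigm/ → guzoezieziixig.

guzoezieziixig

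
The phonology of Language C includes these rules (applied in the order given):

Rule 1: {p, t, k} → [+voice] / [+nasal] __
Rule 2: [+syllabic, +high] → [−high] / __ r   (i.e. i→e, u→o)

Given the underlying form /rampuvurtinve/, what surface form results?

rambuvortinve

Rule 1 (post-nasal voicing): /p/ is a voiceless stop immediately after the nasal /m/, so it voices to [b]. /rampuvurtinve/ → rambuvurtinve.
Rule 2 (pre-rhotic lowering): /u/ is a high vowel immediately before /r/, so it lowers to [o]. /rambuvurtinve/ → rambuvortinve.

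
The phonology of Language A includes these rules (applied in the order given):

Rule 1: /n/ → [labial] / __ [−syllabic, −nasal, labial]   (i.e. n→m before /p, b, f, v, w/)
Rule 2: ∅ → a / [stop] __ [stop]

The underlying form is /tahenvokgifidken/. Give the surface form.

Rule 1 (nasal place assimilation): /n/ precedes the labial consonant /v/, so it assimilates in place to [m]. /tahenvokgifidken/ → tahemvokgifidken.
Rule 2 (stop-cluster a-epenthesis): /k/ and /g/ form a stop–stop cluster, so [a] is inserted between them. /d/ and /k/ form a stop–stop cluster, so [a] is inserted between them. /tahemvokgifidken/ → tahemvokagifidaken.

tahemvokagifidaken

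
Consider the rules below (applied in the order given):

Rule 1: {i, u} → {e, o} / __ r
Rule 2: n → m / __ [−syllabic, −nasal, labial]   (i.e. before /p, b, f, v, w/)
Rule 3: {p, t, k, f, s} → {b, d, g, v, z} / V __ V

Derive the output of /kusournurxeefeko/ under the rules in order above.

Rule 1 (pre-rhotic lowering): /u/ is a high vowel immediately before /r/, so it lowers to [o]. /u/ is a high vowel immediately before /r/, so it lowers to [o]. /kusournurxeefeko/ → kusoornorxeefeko.
Rule 2 (nasal place assimilation): no segment meets the environment; /kusoornorxeefeko/ is unchanged.
Rule 3 (intervocalic voicing): /s/ is a voiceless obstruent between vowels /u/ and /o/, so it voices to [z]. /f/ is a voiceless obstruent between vowels /e/ and /e/, so it voices to [v]. /k/ is a voiceless obstruent between vowels /e/ and /o/, so it voices to [g]. /kusoornorxeefeko/ → kuzoornorxeevego.

kuzoornorxeevego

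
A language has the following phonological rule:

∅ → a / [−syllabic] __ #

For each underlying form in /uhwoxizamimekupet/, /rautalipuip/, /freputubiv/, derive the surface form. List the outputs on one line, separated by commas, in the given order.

/uhwoxizamimekupet/: the form ends in the consonant /t/, so [a] is inserted word-finally. → [uhwoxizamimekupeta].
/rautalipuip/: the form ends in the consonant /p/, so [a] is inserted word-finally. → [rautalipuipa].
/freputubiv/: the form ends in the consonant /v/, so [a] is inserted word-finally. → [freputubiva].

uhwoxizamimekupeta, rautalipuipa, freputubiva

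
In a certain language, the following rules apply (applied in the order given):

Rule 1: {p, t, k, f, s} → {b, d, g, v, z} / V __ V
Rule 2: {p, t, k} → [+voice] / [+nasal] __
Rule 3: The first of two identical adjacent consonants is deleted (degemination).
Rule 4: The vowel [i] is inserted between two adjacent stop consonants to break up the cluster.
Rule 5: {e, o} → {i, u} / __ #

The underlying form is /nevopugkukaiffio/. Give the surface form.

nevobugikugaifiu

Rule 1 (intervocalic voicing): /p/ is a voiceless obstruent between vowels /o/ and /u/, so it voices to [b]. /k/ is a voiceless obstruent between vowels /u/ and /a/, so it voices to [g]. /nevopugkukaiffio/ → nevobugkugaiffio.
Rule 2 (post-nasal voicing): no segment meets the environment; /nevobugkugaiffio/ is unchanged.
Rule 3 (degemination): /ff/ is a geminate; the first /f/ deletes. /nevobugkugaiffio/ → nevobugkugaifio.
Rule 4 (stop-cluster i-epenthesis): /g/ and /k/ form a stop–stop cluster, so [i] is inserted between them. /nevobugkugaifio/ → nevobugikugaifio.
Rule 5 (final vowel raising): /o/ is a mid vowel in word-final position, so it raises to [u]. /nevobugikugaifio/ → nevobugikugaifiu.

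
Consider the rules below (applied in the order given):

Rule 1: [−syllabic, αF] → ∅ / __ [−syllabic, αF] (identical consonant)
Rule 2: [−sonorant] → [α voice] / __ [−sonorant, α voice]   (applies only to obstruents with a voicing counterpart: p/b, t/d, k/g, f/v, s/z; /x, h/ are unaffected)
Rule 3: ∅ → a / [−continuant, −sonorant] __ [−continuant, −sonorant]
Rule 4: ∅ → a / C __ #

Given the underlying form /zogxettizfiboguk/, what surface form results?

zokxetisfiboguka

Rule 1 (degemination): /tt/ is a geminate; the first /t/ deletes. /zogxettizfiboguk/ → zogxetizfiboguk.
Rule 2 (regressive voicing assimilation): /g/ precedes the voiceless obstruent /x/, so it devoices to [k] by assimilation. /z/ precedes the voiceless obstruent /f/, so it devoices to [s] by assimilation. /zogxetizfiboguk/ → zokxetisfiboguk.
Rule 3 (stop-cluster a-epenthesis): no segment meets the environment; /zokxetisfiboguk/ is unchanged.
Rule 4 (final a-epenthesis): the form ends in the consonant /k/, so [a] is inserted word-finally. /zokxetisfiboguk/ → zokxetisfiboguka.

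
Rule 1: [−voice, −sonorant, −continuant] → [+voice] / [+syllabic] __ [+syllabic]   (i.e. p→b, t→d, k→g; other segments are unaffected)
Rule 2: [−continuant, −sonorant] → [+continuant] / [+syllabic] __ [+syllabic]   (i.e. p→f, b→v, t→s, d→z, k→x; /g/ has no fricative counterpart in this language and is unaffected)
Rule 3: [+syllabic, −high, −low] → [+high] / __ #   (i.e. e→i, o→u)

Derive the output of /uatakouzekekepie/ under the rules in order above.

uazagouzegegevii

Rule 1 (intervocalic voicing): /t/ is a voiceless stop between vowels /a/ and /a/, so it voices to [d]. /k/ is a voiceless stop between vowels /a/ and /o/, so it voices to [g]. /k/ is a voiceless stop between vowels /e/ and /e/, so it voices to [g]. /k/ is a voiceless stop between vowels /e/ and /e/, so it voices to [g]. /p/ is a voiceless stop between vowels /e/ and /i/, so it voices to [b]. /uatakouzekekepie/ → uadagouzegegebie.
Rule 2 (intervocalic spirantization): /d/ is a stop between vowels /a/ and /a/, so it spirantizes to the fricative [z]. /b/ is a stop between vowels /e/ and /i/, so it spirantizes to the fricative [v]. /uadagouzegegebie/ → uazagouzegegevie.
Rule 3 (final vowel raising): /e/ is a mid vowel in word-final position, so it raises to [i]. /uazagouzegegevie/ → uazagouzegegevii.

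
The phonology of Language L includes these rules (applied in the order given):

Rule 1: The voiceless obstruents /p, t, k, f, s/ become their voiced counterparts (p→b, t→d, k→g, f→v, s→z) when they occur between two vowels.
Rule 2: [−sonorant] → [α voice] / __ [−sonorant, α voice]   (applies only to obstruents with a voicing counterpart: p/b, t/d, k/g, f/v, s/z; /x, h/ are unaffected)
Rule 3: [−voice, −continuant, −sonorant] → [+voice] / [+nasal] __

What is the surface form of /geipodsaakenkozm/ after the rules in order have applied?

Rule 1 (intervocalic voicing): /p/ is a voiceless obstruent between vowels /i/ and /o/, so it voices to [b]. /k/ is a voiceless obstruent between vowels /a/ and /e/, so it voices to [g]. /geipodsaakenkozm/ → geibodsaagenkozm.
Rule 2 (regressive voicing assimilation): /d/ precedes the voiceless obstruent /s/, so it devoices to [t] by assimilation. /geibodsaagenkozm/ → geibotsaagenkozm.
Rule 3 (post-nasal voicing): /k/ is a voiceless stop immediately after the nasal /n/, so it voices to [g]. /geibotsaagenkozm/ → geibotsaagengozm.

geibotsaagengozm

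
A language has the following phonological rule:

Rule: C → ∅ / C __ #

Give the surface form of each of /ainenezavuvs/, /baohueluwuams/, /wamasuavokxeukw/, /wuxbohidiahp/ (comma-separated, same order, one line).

ainenezavuv, baohueluwuam, wamasuavokxeuk, wuxbohidiah

/ainenezavuvs/: /s/ is the second consonant of a word-final cluster /vs/, so it deletes. → [ainenezavuv].
/baohueluwuams/: /s/ is the second consonant of a word-final cluster /ms/, so it deletes. → [baohueluwuam].
/wamasuavokxeukw/: /w/ is the second consonant of a word-final cluster /kw/, so it deletes. → [wamasuavokxeuk].
/wuxbohidiahp/: /p/ is the second consonant of a word-final cluster /hp/, so it deletes. → [wuxbohidiah].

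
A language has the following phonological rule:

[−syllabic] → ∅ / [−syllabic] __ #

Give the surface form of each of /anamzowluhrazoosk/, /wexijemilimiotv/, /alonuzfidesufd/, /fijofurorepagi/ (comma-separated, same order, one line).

anamzowluhrazoos, wexijemilimiot, alonuzfidesuf, fijofurorepagi

/anamzowluhrazoosk/: /k/ is the second consonant of a word-final cluster /sk/, so it deletes. → [anamzowluhrazoos].
/wexijemilimiotv/: /v/ is the second consonant of a word-final cluster /tv/, so it deletes. → [wexijemilimiot].
/alonuzfidesufd/: /d/ is the second consonant of a word-final cluster /fd/, so it deletes. → [alonuzfidesuf].
/fijofurorepagi/: the rule's environment is not met; surfaces unchanged as [fijofurorepagi].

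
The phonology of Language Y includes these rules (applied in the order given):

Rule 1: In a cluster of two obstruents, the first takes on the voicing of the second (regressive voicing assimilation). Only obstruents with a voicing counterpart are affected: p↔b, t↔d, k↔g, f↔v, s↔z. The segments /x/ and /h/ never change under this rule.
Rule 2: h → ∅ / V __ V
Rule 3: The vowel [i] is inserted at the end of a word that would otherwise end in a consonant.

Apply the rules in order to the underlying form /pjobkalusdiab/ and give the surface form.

pjopkaluzdiabi

Rule 1 (regressive voicing assimilation): /b/ precedes the voiceless obstruent /k/, so it devoices to [p] by assimilation. /s/ precedes the voiced obstruent /d/, so it voices to [z] by assimilation. /pjobkalusdiab/ → pjopkaluzdiab.
Rule 2 (intervocalic h-deletion): no segment meets the environment; /pjopkaluzdiab/ is unchanged.
Rule 3 (final i-epenthesis): the form ends in the consonant /b/, so [i] is inserted word-finally. /pjopkaluzdiab/ → pjopkaluzdiabi.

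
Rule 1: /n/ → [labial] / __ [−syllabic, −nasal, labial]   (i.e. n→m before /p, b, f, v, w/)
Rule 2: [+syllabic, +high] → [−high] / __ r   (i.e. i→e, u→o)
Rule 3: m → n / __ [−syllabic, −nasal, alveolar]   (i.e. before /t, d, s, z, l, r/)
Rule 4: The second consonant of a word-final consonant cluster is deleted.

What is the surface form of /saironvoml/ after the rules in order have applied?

Rule 1 (nasal place assimilation): /n/ precedes the labial consonant /v/, so it assimilates in place to [m]. /saironvoml/ → sairomvoml.
Rule 2 (pre-rhotic lowering): /i/ is a high vowel immediately before /r/, so it lowers to [e]. /sairomvoml/ → saeromvoml.
Rule 3 (nasal place assimilation): /m/ precedes the alveolar consonant /l/, so it assimilates in place to [n]. /saeromvoml/ → saeromvonl.
Rule 4 (final cluster simplification): /l/ is the second consonant of a word-final cluster /nl/, so it deletes. /saeromvonl/ → saeromvon.

saeromvon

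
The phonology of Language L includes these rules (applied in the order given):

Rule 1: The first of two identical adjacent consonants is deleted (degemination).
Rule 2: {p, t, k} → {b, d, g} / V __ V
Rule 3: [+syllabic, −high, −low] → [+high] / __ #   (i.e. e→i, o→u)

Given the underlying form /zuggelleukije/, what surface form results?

zugeleugiji

Rule 1 (degemination): /gg/ is a geminate; the first /g/ deletes. /ll/ is a geminate; the first /l/ deletes. /zuggelleukije/ → zugeleukije.
Rule 2 (intervocalic voicing): /k/ is a voiceless stop between vowels /u/ and /i/, so it voices to [g]. /zugeleukije/ → zugeleugije.
Rule 3 (final vowel raising): /e/ is a mid vowel in word-final position, so it raises to [i]. /zugeleugije/ → zugeleugiji.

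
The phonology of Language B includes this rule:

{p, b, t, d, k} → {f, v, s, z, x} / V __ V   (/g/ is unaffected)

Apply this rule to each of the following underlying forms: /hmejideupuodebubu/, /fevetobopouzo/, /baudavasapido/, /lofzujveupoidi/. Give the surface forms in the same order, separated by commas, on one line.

/hmejideupuodebubu/: /d/ is a stop between vowels /i/ and /e/, so it spirantizes to the fricative [z]. /p/ is a stop between vowels /u/ and /u/, so it spirantizes to the fricative [f]. /d/ is a stop between vowels /o/ and /e/, so it spirantizes to the fricative [z]. /b/ is a stop between vowels /e/ and /u/, so it spirantizes to the fricative [v]. /b/ is a stop between vowels /u/ and /u/, so it spirantizes to the fricative [v]. → [hmejizeufuozevuvu].
/fevetobopouzo/: /t/ is a stop between vowels /e/ and /o/, so it spirantizes to the fricative [s]. /b/ is a stop between vowels /o/ and /o/, so it spirantizes to the fricative [v]. /p/ is a stop between vowels /o/ and /o/, so it spirantizes to the fricative [f]. → [fevesovofouzo].
/baudavasapido/: /d/ is a stop between vowels /u/ and /a/, so it spirantizes to the fricative [z]. /p/ is a stop between vowels /a/ and /i/, so it spirantizes to the fricative [f]. /d/ is a stop between vowels /i/ and /o/, so it spirantizes to the fricative [z]. → [bauzavasafizo].
/lofzujveupoidi/: /p/ is a stop between vowels /u/ and /o/, so it spirantizes to the fricative [f]. /d/ is a stop between vowels /i/ and /i/, so it spirantizes to the fricative [z]. → [lofzujveufoizi].

hmejizeufuozevuvu, fevesovofouzo, bauzavasafizo, lofzujveufoizi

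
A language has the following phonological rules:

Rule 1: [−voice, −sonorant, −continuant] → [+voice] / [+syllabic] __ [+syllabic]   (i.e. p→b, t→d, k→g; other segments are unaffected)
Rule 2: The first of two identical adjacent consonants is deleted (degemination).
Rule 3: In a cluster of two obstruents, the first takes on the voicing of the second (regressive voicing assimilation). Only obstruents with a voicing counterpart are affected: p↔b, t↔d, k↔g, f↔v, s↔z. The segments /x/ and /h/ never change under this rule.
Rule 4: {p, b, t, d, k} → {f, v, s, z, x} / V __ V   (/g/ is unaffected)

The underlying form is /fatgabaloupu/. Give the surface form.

Rule 1 (intervocalic voicing): /p/ is a voiceless stop between vowels /u/ and /u/, so it voices to [b]. /fatgabaloupu/ → fatgabaloubu.
Rule 2 (degemination): no segment meets the environment; /fatgabaloubu/ is unchanged.
Rule 3 (regressive voicing assimilation): /t/ precedes the voiced obstruent /g/, so it voices to [d] by assimilation. /fatgabaloubu/ → fadgabaloubu.
Rule 4 (intervocalic spirantization): /b/ is a stop between vowels /a/ and /a/, so it spirantizes to the fricative [v]. /b/ is a stop between vowels /u/ and /u/, so it spirantizes to the fricative [v]. /fadgabaloubu/ → fadgavalouvu.

fadgavalouvu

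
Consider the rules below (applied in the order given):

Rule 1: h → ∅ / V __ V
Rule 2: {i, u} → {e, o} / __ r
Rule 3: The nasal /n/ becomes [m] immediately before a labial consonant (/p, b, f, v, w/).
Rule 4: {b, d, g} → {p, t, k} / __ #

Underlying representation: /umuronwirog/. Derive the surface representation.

Rule 1 (intervocalic h-deletion): no segment meets the environment; /umuronwirog/ is unchanged.
Rule 2 (pre-rhotic lowering): /u/ is a high vowel immediately before /r/, so it lowers to [o]. /i/ is a high vowel immediately before /r/, so it lowers to [e]. /umuronwirog/ → umoronwerog.
Rule 3 (nasal place assimilation): /n/ precedes the labial consonant /w/, so it assimilates in place to [m]. /umoronwerog/ → umoromwerog.
Rule 4 (final devoicing): /g/ is a voiced stop in word-final position, so it devoices to [k]. /umoromwerog/ → umoromwerok.

umoromwerok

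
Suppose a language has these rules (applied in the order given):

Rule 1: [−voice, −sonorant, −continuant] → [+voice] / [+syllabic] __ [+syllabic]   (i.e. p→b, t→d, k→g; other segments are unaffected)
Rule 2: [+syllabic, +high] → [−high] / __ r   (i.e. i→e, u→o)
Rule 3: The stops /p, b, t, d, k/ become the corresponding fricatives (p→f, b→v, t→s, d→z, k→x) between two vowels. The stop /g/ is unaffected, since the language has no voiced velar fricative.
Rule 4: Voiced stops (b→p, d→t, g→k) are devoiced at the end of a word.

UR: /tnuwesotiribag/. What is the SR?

Rule 1 (intervocalic voicing): /t/ is a voiceless stop between vowels /o/ and /i/, so it voices to [d]. /tnuwesotiribag/ → tnuwesodiribag.
Rule 2 (pre-rhotic lowering): /i/ is a high vowel immediately before /r/, so it lowers to [e]. /tnuwesodiribag/ → tnuwesoderibag.
Rule 3 (intervocalic spirantization): /d/ is a stop between vowels /o/ and /e/, so it spirantizes to the fricative [z]. /b/ is a stop between vowels /i/ and /a/, so it spirantizes to the fricative [v]. /tnuwesoderibag/ → tnuwesozerivag.
Rule 4 (final devoicing): /g/ is a voiced stop in word-final position, so it devoices to [k]. /tnuwesozerivag/ → tnuwesozerivak.

tnuwesozerivak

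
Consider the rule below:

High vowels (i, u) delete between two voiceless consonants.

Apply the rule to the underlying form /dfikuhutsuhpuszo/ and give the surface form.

/i/ is a high vowel flanked by voiceless consonants /f/ and /k/, so it deletes.
/u/ is a high vowel flanked by voiceless consonants /k/ and /h/, so it deletes.
/u/ is a high vowel flanked by voiceless consonants /h/ and /t/, so it deletes.
/u/ is a high vowel flanked by voiceless consonants /s/ and /h/, so it deletes.
/u/ is a high vowel flanked by voiceless consonants /p/ and /s/, so it deletes.
Surface form: [dfkhtshpszo].

dfkhtshpszo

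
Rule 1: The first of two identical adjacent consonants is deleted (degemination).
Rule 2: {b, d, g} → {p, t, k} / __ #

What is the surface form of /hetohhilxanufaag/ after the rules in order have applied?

hetohilxanufaak

Rule 1 (degemination): /hh/ is a geminate; the first /h/ deletes. /hetohhilxanufaag/ → hetohilxanufaag.
Rule 2 (final devoicing): /g/ is a voiced stop in word-final position, so it devoices to [k]. /hetohilxanufaag/ → hetohilxanufaak.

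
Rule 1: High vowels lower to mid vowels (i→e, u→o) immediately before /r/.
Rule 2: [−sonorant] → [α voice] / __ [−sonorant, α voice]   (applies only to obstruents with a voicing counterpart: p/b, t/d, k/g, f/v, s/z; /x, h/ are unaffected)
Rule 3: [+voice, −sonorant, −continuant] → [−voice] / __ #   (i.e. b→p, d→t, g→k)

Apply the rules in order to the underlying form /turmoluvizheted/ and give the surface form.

tormoluvishetet

Rule 1 (pre-rhotic lowering): /u/ is a high vowel immediately before /r/, so it lowers to [o]. /turmoluvizheted/ → tormoluvizheted.
Rule 2 (regressive voicing assimilation): /z/ precedes the voiceless obstruent /h/, so it devoices to [s] by assimilation. /tormoluvizheted/ → tormoluvisheted.
Rule 3 (final devoicing): /d/ is a voiced stop in word-final position, so it devoices to [t]. /tormoluvisheted/ → tormoluvishetet.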